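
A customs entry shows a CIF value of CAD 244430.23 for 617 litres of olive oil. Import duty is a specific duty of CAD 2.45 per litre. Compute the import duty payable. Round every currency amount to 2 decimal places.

Import duty: CAD 1511.65

Import duty = 617 × 2.45 = 1511.65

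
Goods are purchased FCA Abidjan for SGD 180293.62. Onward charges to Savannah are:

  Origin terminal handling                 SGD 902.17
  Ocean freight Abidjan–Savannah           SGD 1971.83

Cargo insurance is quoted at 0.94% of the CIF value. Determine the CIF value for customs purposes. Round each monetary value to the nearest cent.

CIF value: SGD 184905.73

Let C be the CIF value. C = FCA price + pre-shipment costs + freight + 0.94% × C
C − 0.94% × C = 180293.62 + 902.17 + 1971.83
0.9906 × C = 183167.62
C = 183167.62 / 0.9906 = 184905.73
Insurance premium = 0.94% × 184905.73 = 1738.11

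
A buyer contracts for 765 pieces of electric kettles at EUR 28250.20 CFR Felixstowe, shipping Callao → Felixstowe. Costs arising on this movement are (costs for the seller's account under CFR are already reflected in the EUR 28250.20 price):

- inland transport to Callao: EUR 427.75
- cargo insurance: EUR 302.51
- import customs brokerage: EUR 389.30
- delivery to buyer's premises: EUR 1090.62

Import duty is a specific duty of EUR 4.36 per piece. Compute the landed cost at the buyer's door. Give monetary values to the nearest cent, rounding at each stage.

Total landed cost: EUR 33368.03

CFR: the seller pays costs through ocean freight to the destination port, but not insurance.
Already in the invoice (seller's account under CFR): inland to port — exclude.
CIF value = CFR price + insurance = 28250.20 + 302.51 = 28552.71
Import duty = 765 × 4.36 = 3335.40
Buyer bears: insurance 302.51 + brokerage 389.30 + delivery 1090.62 + duty 3335.40 = 5117.83
Landed cost = invoice 28250.20 + 5117.83 = 33368.03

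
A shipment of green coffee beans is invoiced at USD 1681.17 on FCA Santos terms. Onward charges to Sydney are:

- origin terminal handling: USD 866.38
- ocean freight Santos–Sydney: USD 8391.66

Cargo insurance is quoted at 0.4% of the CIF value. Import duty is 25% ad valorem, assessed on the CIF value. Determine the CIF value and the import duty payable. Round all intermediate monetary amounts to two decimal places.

Let C be the CIF value. C = FCA price + pre-shipment costs + freight + 0.4% × C
C − 0.4% × C = 1681.17 + 866.38 + 8391.66
0.996 × C = 10939.21
C = 10939.21 / 0.996 = 10983.14
Insurance premium = 0.4% × 10983.14 = 43.93
Import duty = 10983.14 × 25% = 2745.79

CIF value: USD 10983.14; import duty: USD 2745.79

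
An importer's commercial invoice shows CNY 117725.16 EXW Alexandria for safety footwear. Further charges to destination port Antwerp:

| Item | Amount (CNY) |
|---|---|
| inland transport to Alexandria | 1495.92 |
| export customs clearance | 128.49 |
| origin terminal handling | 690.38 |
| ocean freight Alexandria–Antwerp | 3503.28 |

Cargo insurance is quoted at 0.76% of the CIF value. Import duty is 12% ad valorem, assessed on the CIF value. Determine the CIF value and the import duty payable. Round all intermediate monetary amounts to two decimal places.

CIF value: CNY 124489.35; import duty: CNY 14938.72

Let C be the CIF value. C = EXW price + pre-shipment costs + freight + 0.76% × C
C − 0.76% × C = 117725.16 + 1495.92 + 128.49 + 690.38 + 3503.28
0.9924 × C = 123543.23
C = 123543.23 / 0.9924 = 124489.35
Insurance premium = 0.76% × 124489.35 = 946.12
Import duty = 124489.35 × 12% = 14938.72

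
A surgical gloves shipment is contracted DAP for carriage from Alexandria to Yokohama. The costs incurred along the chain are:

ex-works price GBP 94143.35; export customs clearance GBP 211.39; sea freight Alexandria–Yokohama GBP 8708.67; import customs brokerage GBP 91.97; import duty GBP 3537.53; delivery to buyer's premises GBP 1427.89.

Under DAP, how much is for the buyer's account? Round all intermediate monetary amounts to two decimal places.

Buyer's account: GBP 3629.50

DAP: the seller bears all costs to the named destination except import duty and clearance.
Seller's account: goods 94143.35 + export clearance 211.39 + freight 8708.67 + delivery 1427.89 = 104491.30
Buyer's account: brokerage 91.97 + duty 3537.53 = 3629.50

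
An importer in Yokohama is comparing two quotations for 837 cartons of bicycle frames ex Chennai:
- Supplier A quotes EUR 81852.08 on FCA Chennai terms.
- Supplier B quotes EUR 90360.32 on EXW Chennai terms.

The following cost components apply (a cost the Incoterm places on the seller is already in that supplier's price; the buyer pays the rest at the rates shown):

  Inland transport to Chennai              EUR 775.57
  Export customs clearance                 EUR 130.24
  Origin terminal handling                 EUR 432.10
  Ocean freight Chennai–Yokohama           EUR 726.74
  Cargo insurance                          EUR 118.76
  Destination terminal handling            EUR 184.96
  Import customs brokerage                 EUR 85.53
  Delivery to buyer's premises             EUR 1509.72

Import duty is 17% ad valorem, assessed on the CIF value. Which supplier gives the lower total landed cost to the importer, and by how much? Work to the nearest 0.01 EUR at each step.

Supplier A (FCA):
CIF value = FCA price + origin terminal + freight + insurance = 81852.08 + 432.10 + 726.74 + 118.76 = 83129.68
Import duty = 83129.68 × 17% = 14132.05
Buyer bears (A): 432.10 + 726.74 + 118.76 + 184.96 + 85.53 + 1509.72 = 3057.81
Landed cost (A) = invoice 81852.08 + 3057.81 + duty 14132.05 = 99041.94
Supplier B (EXW):
CIF value = EXW price + inland to port + export clearance + origin terminal + freight + insurance = 90360.32 + 775.57 + 130.24 + 432.10 + 726.74 + 118.76 = 92543.73
Import duty = 92543.73 × 17% = 15732.43
Buyer bears (B): 775.57 + 130.24 + 432.10 + 726.74 + 118.76 + 184.96 + 85.53 + 1509.72 = 3963.62
Landed cost (B) = invoice 90360.32 + 3963.62 + duty 15732.43 = 110056.37
Difference = |99041.94 − 110056.37| = 11014.43

Supplier A is cheaper by EUR 11014.43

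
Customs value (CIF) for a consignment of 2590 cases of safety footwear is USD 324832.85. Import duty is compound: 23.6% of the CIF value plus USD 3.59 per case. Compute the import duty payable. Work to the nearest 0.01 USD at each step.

Import duty: USD 85958.65

Ad valorem component: 324832.85 × 23.6% = 76660.55
Specific component: 2590 × 3.59 = 9298.10
Import duty = 76660.55 + 9298.10 = 85958.65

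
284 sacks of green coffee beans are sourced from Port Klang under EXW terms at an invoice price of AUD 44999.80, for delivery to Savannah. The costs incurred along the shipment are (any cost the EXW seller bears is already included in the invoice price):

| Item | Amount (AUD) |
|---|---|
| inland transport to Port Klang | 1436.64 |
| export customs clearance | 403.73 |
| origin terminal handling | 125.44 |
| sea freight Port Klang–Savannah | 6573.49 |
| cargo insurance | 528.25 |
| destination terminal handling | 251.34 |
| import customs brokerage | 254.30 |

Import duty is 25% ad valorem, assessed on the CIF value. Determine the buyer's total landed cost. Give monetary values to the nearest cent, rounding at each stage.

EXW: the seller makes goods available at their premises; the buyer bears all onward costs.
CIF value = EXW price + inland to port + export clearance + origin terminal + freight + insurance = 44999.80 + 1436.64 + 403.73 + 125.44 + 6573.49 + 528.25 = 54067.35
Import duty = 54067.35 × 25% = 13516.84
Buyer bears: inland to port 1436.64 + export clearance 403.73 + origin terminal 125.44 + freight 6573.49 + insurance 528.25 + destination terminal 251.34 + brokerage 254.30 + duty 13516.84 = 23090.03
Landed cost = invoice 44999.80 + 23090.03 = 68089.83

Total landed cost: AUD 68089.83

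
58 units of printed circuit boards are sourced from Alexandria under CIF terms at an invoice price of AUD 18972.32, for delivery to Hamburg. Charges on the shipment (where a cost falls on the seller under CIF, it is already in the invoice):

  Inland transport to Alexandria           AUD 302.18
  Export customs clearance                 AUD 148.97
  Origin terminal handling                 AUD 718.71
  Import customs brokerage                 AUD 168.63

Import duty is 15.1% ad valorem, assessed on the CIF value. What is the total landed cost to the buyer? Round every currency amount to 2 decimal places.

CIF: the seller pays costs through ocean freight and marine insurance to the destination port.
Already in the invoice (seller's account under CIF): inland to port, export clearance, origin terminal — exclude.
The CIF price already equals the CIF value: 18972.32
Import duty = 18972.32 × 15.1% = 2864.82
Buyer bears: brokerage 168.63 + duty 2864.82 = 3033.45
Landed cost = invoice 18972.32 + 3033.45 = 22005.77

Total landed cost: AUD 22005.77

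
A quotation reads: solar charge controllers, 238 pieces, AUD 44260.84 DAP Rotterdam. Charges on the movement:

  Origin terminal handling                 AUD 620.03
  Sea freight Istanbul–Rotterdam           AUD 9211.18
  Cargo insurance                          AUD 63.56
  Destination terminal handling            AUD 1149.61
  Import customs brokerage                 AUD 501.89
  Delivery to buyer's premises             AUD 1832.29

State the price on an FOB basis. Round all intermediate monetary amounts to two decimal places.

Not relevant to the conversion: origin terminal — on the seller under both DAP and FOB; already in the DAP price and stays in the FOB price. brokerage — on the buyer under both terms; not part of either seller's price.
From DAP to FOB, the seller no longer bears: freight, insurance, destination terminal, delivery.
FOB price = 44260.84 − 9211.18 − 63.56 − 1149.61 − 1832.29 = 32004.20

FOB price: AUD 32004.20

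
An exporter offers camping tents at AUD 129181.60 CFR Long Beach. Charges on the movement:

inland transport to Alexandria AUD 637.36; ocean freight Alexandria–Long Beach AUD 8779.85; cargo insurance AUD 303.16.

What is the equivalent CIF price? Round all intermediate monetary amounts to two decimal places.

CIF price: AUD 129484.76

Not relevant to the conversion: freight, inland to port — on the seller under both CFR and CIF; already in the CFR price and stays in the CIF price.
From CFR to CIF, the seller additionally bears: insurance.
CIF price = 129181.60 + 303.16 = 129484.76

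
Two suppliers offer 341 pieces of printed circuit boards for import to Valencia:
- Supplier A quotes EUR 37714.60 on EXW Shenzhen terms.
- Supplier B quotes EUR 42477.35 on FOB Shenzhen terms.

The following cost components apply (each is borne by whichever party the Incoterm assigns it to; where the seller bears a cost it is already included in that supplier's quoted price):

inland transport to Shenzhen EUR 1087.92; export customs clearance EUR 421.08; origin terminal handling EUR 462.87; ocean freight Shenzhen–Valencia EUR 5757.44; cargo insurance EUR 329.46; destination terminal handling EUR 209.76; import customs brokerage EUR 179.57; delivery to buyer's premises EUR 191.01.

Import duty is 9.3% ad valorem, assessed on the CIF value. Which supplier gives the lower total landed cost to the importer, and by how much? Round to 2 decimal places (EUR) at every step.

Supplier A is cheaper by EUR 3050.44

Supplier A (EXW):
CIF value = EXW price + inland to port + export clearance + origin terminal + freight + insurance = 37714.60 + 1087.92 + 421.08 + 462.87 + 5757.44 + 329.46 = 45773.37
Import duty = 45773.37 × 9.3% = 4256.92
Buyer bears (A): 1087.92 + 421.08 + 462.87 + 5757.44 + 329.46 + 209.76 + 179.57 + 191.01 = 8639.11
Landed cost (A) = invoice 37714.60 + 8639.11 + duty 4256.92 = 50610.63
Supplier B (FOB):
CIF value = FOB price + freight + insurance = 42477.35 + 5757.44 + 329.46 = 48564.25
Import duty = 48564.25 × 9.3% = 4516.48
Buyer bears (B): 5757.44 + 329.46 + 209.76 + 179.57 + 191.01 = 6667.24
Landed cost (B) = invoice 42477.35 + 6667.24 + duty 4516.48 = 53661.07
Difference = |50610.63 − 53661.07| = 3050.44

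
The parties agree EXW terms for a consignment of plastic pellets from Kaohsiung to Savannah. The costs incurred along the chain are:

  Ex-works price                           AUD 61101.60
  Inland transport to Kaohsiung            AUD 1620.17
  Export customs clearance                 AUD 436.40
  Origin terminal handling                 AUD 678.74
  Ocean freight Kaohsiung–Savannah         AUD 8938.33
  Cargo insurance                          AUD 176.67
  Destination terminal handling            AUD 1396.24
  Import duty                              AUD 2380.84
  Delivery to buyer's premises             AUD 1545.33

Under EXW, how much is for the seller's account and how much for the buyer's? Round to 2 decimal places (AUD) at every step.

Seller: AUD 61101.60; buyer: AUD 17172.72

EXW: the seller makes goods available at their premises; the buyer bears all onward costs.
Seller's account: goods 61101.60 = 61101.60
Buyer's account: inland to port 1620.17 + export clearance 436.40 + origin terminal 678.74 + freight 8938.33 + insurance 176.67 + destination terminal 1396.24 + duty 2380.84 + delivery 1545.33 = 17172.72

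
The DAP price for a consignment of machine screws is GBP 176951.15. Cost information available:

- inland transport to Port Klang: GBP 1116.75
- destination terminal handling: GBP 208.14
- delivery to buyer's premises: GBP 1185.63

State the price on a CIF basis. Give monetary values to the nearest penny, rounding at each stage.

CIF price: GBP 175557.38

Not relevant to the conversion: inland to port — on the seller under both DAP and CIF; already in the DAP price and stays in the CIF price.
From DAP to CIF, the seller no longer bears: destination terminal, delivery.
CIF price = 176951.15 − 208.14 − 1185.63 = 175557.38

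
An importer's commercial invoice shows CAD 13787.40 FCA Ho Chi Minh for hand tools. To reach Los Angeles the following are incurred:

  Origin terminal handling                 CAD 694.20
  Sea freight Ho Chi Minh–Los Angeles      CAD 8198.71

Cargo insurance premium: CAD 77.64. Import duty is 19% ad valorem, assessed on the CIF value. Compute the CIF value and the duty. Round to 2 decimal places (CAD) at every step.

CIF value: CAD 22757.95; import duty: CAD 4324.01

CIF = FCA price + pre-shipment costs + freight + insurance
CIF = 13787.40 + 694.20 + 8198.71 + 77.64 = 22757.95
Import duty = 22757.95 × 19% = 4324.01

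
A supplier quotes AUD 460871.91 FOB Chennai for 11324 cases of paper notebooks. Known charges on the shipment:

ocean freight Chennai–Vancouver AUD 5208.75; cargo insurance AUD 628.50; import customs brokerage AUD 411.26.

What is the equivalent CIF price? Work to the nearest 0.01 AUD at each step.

Not relevant to the conversion: brokerage — on the buyer under both terms; not part of either seller's price.
From FOB to CIF, the seller additionally bears: freight, insurance.
CIF price = 460871.91 + 5208.75 + 628.50 = 466709.16

CIF price: AUD 466709.16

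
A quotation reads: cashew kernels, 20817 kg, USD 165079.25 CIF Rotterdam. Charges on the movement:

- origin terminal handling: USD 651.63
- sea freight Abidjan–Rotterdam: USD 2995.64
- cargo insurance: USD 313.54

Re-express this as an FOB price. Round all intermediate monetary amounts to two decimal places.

FOB price: USD 161770.07

Not relevant to the conversion: origin terminal — on the seller under both CIF and FOB; already in the CIF price and stays in the FOB price.
From CIF to FOB, the seller no longer bears: freight, insurance.
FOB price = 165079.25 − 2995.64 − 313.54 = 161770.07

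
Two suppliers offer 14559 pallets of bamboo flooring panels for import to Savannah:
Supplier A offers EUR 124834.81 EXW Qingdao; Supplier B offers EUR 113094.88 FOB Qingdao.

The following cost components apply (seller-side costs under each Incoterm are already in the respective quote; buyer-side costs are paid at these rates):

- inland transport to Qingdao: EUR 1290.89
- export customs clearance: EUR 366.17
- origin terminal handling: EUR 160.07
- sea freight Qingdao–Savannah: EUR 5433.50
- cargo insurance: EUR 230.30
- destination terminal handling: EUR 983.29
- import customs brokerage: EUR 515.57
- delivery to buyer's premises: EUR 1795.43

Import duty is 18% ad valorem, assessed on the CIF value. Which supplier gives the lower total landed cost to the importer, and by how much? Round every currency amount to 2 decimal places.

Supplier A (EXW):
CIF value = EXW price + inland to port + export clearance + origin terminal + freight + insurance = 124834.81 + 1290.89 + 366.17 + 160.07 + 5433.50 + 230.30 = 132315.74
Import duty = 132315.74 × 18% = 23816.83
Buyer bears (A): 1290.89 + 366.17 + 160.07 + 5433.50 + 230.30 + 983.29 + 515.57 + 1795.43 = 10775.22
Landed cost (A) = invoice 124834.81 + 10775.22 + duty 23816.83 = 159426.86
Supplier B (FOB):
CIF value = FOB price + freight + insurance = 113094.88 + 5433.50 + 230.30 = 118758.68
Import duty = 118758.68 × 18% = 21376.56
Buyer bears (B): 5433.50 + 230.30 + 983.29 + 515.57 + 1795.43 = 8958.09
Landed cost (B) = invoice 113094.88 + 8958.09 + duty 21376.56 = 143429.53
Difference = |159426.86 − 143429.53| = 15997.33

Supplier B is cheaper by EUR 15997.33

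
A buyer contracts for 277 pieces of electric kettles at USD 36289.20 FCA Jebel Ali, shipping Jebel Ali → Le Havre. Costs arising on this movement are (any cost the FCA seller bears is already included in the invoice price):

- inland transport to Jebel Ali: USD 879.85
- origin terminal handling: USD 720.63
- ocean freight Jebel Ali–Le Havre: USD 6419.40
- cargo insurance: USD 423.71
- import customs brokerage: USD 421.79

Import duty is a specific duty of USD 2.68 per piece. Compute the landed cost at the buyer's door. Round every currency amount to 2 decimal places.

FCA: the seller delivers export-cleared goods to the carrier; the buyer bears costs from that point.
Already in the invoice (seller's account under FCA): inland to port — exclude.
CIF value = FCA price + origin terminal + freight + insurance = 36289.20 + 720.63 + 6419.40 + 423.71 = 43852.94
Import duty = 277 × 2.68 = 742.36
Buyer bears: origin terminal 720.63 + freight 6419.40 + insurance 423.71 + brokerage 421.79 + duty 742.36 = 8727.89
Landed cost = invoice 36289.20 + 8727.89 = 45017.09

Total landed cost: USD 45017.09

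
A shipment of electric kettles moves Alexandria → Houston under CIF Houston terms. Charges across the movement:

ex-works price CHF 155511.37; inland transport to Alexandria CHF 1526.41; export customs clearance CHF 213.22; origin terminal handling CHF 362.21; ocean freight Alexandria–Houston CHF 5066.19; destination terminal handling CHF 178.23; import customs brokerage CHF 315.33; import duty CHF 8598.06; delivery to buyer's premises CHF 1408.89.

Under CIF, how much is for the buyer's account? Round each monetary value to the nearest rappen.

CIF: the seller pays costs through ocean freight and marine insurance to the destination port.
Seller's account: goods 155511.37 + inland to port 1526.41 + export clearance 213.22 + origin terminal 362.21 + freight 5066.19 = 162679.40
Buyer's account: destination terminal 178.23 + brokerage 315.33 + duty 8598.06 + delivery 1408.89 = 10500.51

Buyer's account: CHF 10500.51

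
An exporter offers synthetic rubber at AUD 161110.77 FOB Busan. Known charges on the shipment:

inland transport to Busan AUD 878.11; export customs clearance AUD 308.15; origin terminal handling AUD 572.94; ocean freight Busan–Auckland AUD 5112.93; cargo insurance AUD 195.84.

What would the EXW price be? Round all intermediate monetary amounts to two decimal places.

EXW price: AUD 159351.57

Not relevant to the conversion: insurance, freight — on the buyer under both terms; not part of either seller's price.
From FOB to EXW, the seller no longer bears: inland to port, export clearance, origin terminal.
EXW price = 161110.77 − 878.11 − 308.15 − 572.94 = 159351.57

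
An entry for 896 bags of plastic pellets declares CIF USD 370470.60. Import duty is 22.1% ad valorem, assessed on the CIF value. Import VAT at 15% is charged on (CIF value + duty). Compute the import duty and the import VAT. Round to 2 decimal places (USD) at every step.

Import duty: USD 81874.00; import VAT: USD 67851.69

Import duty = 370470.60 × 22.1% = 81874.00
VAT base = CIF + duty = 370470.60 + 81874.00 = 452344.60
Import VAT = 452344.60 × 15% = 67851.69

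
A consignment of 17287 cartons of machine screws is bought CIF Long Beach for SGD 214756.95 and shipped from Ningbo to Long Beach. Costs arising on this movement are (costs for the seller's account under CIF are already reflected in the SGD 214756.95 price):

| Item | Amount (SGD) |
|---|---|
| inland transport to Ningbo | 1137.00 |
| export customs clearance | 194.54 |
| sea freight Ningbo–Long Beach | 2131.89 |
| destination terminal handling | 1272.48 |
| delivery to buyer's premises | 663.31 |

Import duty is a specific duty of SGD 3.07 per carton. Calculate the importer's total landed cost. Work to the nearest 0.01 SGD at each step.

CIF: the seller pays costs through ocean freight and marine insurance to the destination port.
Already in the invoice (seller's account under CIF): inland to port, export clearance, freight — exclude.
The CIF price already equals the CIF value: 214756.95
Import duty = 17287 × 3.07 = 53071.09
Buyer bears: destination terminal 1272.48 + delivery 663.31 + duty 53071.09 = 55006.88
Landed cost = invoice 214756.95 + 55006.88 = 269763.83

Total landed cost: SGD 269763.83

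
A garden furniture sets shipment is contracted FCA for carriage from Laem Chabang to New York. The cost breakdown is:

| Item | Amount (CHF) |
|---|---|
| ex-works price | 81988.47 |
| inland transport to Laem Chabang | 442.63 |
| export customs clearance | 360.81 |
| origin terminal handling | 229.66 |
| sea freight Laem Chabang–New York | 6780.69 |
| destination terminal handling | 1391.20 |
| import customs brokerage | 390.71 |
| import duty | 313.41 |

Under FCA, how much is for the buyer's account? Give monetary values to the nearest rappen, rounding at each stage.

Buyer's account: CHF 9105.67

FCA: the seller delivers export-cleared goods to the carrier; the buyer bears costs from that point.
Seller's account: goods 81988.47 + inland to port 442.63 + export clearance 360.81 = 82791.91
Buyer's account: origin terminal 229.66 + freight 6780.69 + destination terminal 1391.20 + brokerage 390.71 + duty 313.41 = 9105.67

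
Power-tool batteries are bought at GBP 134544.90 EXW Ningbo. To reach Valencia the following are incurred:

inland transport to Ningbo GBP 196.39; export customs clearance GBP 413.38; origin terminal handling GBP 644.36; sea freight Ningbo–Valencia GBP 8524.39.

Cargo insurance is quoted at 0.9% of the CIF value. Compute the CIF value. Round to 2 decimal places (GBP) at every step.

Let C be the CIF value. C = EXW price + pre-shipment costs + freight + 0.9% × C
C − 0.9% × C = 134544.90 + 196.39 + 413.38 + 644.36 + 8524.39
0.991 × C = 144323.42
C = 144323.42 / 0.991 = 145634.13
Insurance premium = 0.9% × 145634.13 = 1310.71

CIF value: GBP 145634.13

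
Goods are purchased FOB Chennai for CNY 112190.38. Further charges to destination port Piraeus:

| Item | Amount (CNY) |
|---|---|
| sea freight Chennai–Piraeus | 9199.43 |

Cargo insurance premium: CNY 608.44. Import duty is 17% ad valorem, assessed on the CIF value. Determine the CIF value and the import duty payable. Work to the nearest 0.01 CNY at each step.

CIF value: CNY 121998.25; import duty: CNY 20739.70

CIF = FOB price + freight + insurance
CIF = 112190.38 + 9199.43 + 608.44 = 121998.25
Import duty = 121998.25 × 17% = 20739.70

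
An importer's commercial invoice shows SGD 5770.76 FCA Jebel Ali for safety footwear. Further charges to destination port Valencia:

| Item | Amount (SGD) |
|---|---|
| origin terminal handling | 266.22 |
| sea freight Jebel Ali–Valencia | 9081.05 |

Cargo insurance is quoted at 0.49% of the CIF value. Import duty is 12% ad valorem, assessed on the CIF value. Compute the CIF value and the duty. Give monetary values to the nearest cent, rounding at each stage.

CIF value: SGD 15192.47; import duty: SGD 1823.10

Let C be the CIF value. C = FCA price + pre-shipment costs + freight + 0.49% × C
C − 0.49% × C = 5770.76 + 266.22 + 9081.05
0.9951 × C = 15118.03
C = 15118.03 / 0.9951 = 15192.47
Insurance premium = 0.49% × 15192.47 = 74.44
Import duty = 15192.47 × 12% = 1823.10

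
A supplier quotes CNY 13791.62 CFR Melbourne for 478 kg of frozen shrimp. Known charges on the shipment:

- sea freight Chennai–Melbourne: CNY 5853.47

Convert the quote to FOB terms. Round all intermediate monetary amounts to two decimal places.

From CFR to FOB, the seller no longer bears: freight.
FOB price = 13791.62 − 5853.47 = 7938.15

FOB price: CNY 7938.15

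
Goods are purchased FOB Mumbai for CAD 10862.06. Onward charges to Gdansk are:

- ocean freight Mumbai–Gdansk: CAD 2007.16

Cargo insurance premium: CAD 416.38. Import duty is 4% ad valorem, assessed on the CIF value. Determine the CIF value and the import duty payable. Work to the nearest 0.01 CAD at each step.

CIF value: CAD 13285.60; import duty: CAD 531.42

CIF = FOB price + freight + insurance
CIF = 10862.06 + 2007.16 + 416.38 = 13285.60
Import duty = 13285.60 × 4% = 531.42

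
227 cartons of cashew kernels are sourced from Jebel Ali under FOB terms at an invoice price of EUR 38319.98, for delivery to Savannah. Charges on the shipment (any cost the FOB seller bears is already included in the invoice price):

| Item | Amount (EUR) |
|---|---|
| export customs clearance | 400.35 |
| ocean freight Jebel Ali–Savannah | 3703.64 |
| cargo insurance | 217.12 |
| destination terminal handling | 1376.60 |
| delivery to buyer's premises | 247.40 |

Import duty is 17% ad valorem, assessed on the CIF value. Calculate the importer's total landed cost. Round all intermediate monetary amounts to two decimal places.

Total landed cost: EUR 51045.67

FOB: the seller bears costs until goods are on board at the origin port; the buyer bears freight, insurance and all costs thereafter.
Already in the invoice (seller's account under FOB): export clearance — exclude.
CIF value = FOB price + freight + insurance = 38319.98 + 3703.64 + 217.12 = 42240.74
Import duty = 42240.74 × 17% = 7180.93
Buyer bears: freight 3703.64 + insurance 217.12 + destination terminal 1376.60 + delivery 247.40 + duty 7180.93 = 12725.69
Landed cost = invoice 38319.98 + 12725.69 = 51045.67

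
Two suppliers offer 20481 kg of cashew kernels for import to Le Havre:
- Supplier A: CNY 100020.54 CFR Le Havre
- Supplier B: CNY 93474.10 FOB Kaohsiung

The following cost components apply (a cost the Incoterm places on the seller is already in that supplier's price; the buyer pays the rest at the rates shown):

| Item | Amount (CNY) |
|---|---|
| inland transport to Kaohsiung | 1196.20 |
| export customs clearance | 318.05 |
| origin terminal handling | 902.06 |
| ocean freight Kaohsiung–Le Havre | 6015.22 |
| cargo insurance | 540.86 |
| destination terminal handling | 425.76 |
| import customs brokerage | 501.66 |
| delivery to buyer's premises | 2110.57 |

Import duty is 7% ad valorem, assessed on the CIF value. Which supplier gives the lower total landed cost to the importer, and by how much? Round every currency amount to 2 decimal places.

Supplier B is cheaper by CNY 568.41

Supplier A (CFR):
CIF value = CFR price + insurance = 100020.54 + 540.86 = 100561.40
Import duty = 100561.40 × 7% = 7039.30
Buyer bears (A): 540.86 + 425.76 + 501.66 + 2110.57 = 3578.85
Landed cost (A) = invoice 100020.54 + 3578.85 + duty 7039.30 = 110638.69
Supplier B (FOB):
CIF value = FOB price + freight + insurance = 93474.10 + 6015.22 + 540.86 = 100030.18
Import duty = 100030.18 × 7% = 7002.11
Buyer bears (B): 6015.22 + 540.86 + 425.76 + 501.66 + 2110.57 = 9594.07
Landed cost (B) = invoice 93474.10 + 9594.07 + duty 7002.11 = 110070.28
Difference = |110638.69 − 110070.28| = 568.41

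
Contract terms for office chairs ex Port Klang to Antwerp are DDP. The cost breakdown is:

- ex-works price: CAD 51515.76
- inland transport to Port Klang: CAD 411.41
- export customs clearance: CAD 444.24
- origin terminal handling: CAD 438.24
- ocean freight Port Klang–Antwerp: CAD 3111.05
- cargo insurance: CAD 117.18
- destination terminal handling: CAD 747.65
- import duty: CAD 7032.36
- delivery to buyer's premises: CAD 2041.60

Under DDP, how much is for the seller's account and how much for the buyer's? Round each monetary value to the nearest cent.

Seller: CAD 65859.49; buyer: CAD 0.00

DDP: the seller bears all costs including import duty.
Seller's account: goods 51515.76 + inland to port 411.41 + export clearance 444.24 + origin terminal 438.24 + freight 3111.05 + insurance 117.18 + destination terminal 747.65 + duty 7032.36 + delivery 2041.60 = 65859.49
Buyer's account: 0.00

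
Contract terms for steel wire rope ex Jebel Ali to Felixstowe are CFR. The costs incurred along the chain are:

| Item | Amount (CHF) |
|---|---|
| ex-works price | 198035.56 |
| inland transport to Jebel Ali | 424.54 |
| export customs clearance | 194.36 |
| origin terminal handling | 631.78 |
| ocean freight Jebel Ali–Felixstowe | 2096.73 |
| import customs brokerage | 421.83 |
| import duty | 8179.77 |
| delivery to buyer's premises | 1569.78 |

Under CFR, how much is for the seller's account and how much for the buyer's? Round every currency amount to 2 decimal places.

CFR: the seller pays costs through ocean freight to the destination port, but not insurance.
Seller's account: goods 198035.56 + inland to port 424.54 + export clearance 194.36 + origin terminal 631.78 + freight 2096.73 = 201382.97
Buyer's account: brokerage 421.83 + duty 8179.77 + delivery 1569.78 = 10171.38

Seller: CHF 201382.97; buyer: CHF 10171.38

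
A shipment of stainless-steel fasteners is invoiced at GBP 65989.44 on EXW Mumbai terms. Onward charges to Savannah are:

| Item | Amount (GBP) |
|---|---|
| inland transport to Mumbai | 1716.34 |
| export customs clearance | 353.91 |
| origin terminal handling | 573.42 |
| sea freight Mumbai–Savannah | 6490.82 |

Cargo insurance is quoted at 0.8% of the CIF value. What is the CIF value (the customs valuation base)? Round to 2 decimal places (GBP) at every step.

Let C be the CIF value. C = EXW price + pre-shipment costs + freight + 0.8% × C
C − 0.8% × C = 65989.44 + 1716.34 + 353.91 + 573.42 + 6490.82
0.992 × C = 75123.93
C = 75123.93 / 0.992 = 75729.77
Insurance premium = 0.8% × 75729.77 = 605.84

CIF value: GBP 75729.77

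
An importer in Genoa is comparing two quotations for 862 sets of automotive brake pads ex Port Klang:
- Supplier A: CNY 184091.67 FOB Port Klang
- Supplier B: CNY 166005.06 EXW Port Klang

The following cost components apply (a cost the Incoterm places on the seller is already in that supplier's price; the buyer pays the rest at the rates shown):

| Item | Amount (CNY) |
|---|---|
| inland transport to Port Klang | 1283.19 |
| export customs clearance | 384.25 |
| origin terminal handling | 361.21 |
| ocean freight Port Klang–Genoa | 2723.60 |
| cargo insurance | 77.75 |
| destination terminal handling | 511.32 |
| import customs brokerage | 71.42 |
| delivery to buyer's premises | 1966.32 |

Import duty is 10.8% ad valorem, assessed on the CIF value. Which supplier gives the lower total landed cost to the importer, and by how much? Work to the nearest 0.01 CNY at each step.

Supplier B is cheaper by CNY 17792.22

Supplier A (FOB):
CIF value = FOB price + freight + insurance = 184091.67 + 2723.60 + 77.75 = 186893.02
Import duty = 186893.02 × 10.8% = 20184.45
Buyer bears (A): 2723.60 + 77.75 + 511.32 + 71.42 + 1966.32 = 5350.41
Landed cost (A) = invoice 184091.67 + 5350.41 + duty 20184.45 = 209626.53
Supplier B (EXW):
CIF value = EXW price + inland to port + export clearance + origin terminal + freight + insurance = 166005.06 + 1283.19 + 384.25 + 361.21 + 2723.60 + 77.75 = 170835.06
Import duty = 170835.06 × 10.8% = 18450.19
Buyer bears (B): 1283.19 + 384.25 + 361.21 + 2723.60 + 77.75 + 511.32 + 71.42 + 1966.32 = 7379.06
Landed cost (B) = invoice 166005.06 + 7379.06 + duty 18450.19 = 191834.31
Difference = |209626.53 − 191834.31| = 17792.22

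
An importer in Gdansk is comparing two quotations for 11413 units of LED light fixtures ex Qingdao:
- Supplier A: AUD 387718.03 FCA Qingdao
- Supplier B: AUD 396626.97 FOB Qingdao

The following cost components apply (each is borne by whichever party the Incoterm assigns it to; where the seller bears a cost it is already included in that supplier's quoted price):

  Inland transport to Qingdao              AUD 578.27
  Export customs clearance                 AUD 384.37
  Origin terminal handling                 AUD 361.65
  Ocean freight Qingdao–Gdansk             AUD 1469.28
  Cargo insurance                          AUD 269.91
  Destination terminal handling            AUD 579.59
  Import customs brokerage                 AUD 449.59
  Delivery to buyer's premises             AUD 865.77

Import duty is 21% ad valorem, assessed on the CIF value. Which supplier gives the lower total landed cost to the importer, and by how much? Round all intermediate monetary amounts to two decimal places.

Supplier A (FCA):
CIF value = FCA price + origin terminal + freight + insurance = 387718.03 + 361.65 + 1469.28 + 269.91 = 389818.87
Import duty = 389818.87 × 21% = 81861.96
Buyer bears (A): 361.65 + 1469.28 + 269.91 + 579.59 + 449.59 + 865.77 = 3995.79
Landed cost (A) = invoice 387718.03 + 3995.79 + duty 81861.96 = 473575.78
Supplier B (FOB):
CIF value = FOB price + freight + insurance = 396626.97 + 1469.28 + 269.91 = 398366.16
Import duty = 398366.16 × 21% = 83656.89
Buyer bears (B): 1469.28 + 269.91 + 579.59 + 449.59 + 865.77 = 3634.14
Landed cost (B) = invoice 396626.97 + 3634.14 + duty 83656.89 = 483918.00
Difference = |473575.78 − 483918.00| = 10342.22

Supplier A is cheaper by AUD 10342.22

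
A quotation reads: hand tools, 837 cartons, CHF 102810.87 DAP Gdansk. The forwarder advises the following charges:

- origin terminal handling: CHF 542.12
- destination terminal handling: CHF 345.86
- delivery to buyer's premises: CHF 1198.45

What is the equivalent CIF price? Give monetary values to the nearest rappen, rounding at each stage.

Not relevant to the conversion: origin terminal — on the seller under both DAP and CIF; already in the DAP price and stays in the CIF price.
From DAP to CIF, the seller no longer bears: destination terminal, delivery.
CIF price = 102810.87 − 345.86 − 1198.45 = 101266.56

CIF price: CHF 101266.56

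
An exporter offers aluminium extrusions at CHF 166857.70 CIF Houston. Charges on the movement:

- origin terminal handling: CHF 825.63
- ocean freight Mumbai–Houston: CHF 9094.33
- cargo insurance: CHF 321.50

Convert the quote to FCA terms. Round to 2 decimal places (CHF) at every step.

FCA price: CHF 156616.24

From CIF to FCA, the seller no longer bears: origin terminal, freight, insurance.
FCA price = 166857.70 − 825.63 − 9094.33 − 321.50 = 156616.24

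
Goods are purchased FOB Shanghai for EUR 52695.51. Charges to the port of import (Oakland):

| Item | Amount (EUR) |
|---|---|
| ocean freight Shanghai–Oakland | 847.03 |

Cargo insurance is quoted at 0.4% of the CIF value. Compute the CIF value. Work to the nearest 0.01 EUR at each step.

CIF value: EUR 53757.57

Let C be the CIF value. C = FOB price + freight + 0.4% × C
C − 0.4% × C = 52695.51 + 847.03
0.996 × C = 53542.54
C = 53542.54 / 0.996 = 53757.57
Insurance premium = 0.4% × 53757.57 = 215.03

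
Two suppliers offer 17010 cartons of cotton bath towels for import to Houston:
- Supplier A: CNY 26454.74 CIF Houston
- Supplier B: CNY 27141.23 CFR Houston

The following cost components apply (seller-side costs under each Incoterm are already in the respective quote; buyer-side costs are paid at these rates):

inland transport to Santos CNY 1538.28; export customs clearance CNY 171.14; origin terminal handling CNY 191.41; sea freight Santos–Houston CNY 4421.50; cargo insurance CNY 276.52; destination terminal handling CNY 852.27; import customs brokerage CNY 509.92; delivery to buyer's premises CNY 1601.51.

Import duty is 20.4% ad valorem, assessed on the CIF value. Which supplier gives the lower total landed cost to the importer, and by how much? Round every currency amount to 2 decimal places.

Supplier A is cheaper by CNY 1159.46

Supplier A (CIF):
The CIF price already equals the CIF value: 26454.74
Import duty = 26454.74 × 20.4% = 5396.77
Buyer bears (A): 852.27 + 509.92 + 1601.51 = 2963.70
Landed cost (A) = invoice 26454.74 + 2963.70 + duty 5396.77 = 34815.21
Supplier B (CFR):
CIF value = CFR price + insurance = 27141.23 + 276.52 = 27417.75
Import duty = 27417.75 × 20.4% = 5593.22
Buyer bears (B): 276.52 + 852.27 + 509.92 + 1601.51 = 3240.22
Landed cost (B) = invoice 27141.23 + 3240.22 + duty 5593.22 = 35974.67
Difference = |34815.21 − 35974.67| = 1159.46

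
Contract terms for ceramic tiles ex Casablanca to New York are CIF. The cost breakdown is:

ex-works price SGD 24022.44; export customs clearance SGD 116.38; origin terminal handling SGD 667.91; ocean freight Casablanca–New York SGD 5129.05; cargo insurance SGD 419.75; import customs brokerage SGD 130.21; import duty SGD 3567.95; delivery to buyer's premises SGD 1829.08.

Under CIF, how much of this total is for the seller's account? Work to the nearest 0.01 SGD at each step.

Seller's account: SGD 30355.53

CIF: the seller pays costs through ocean freight and marine insurance to the destination port.
Seller's account: goods 24022.44 + export clearance 116.38 + origin terminal 667.91 + freight 5129.05 + insurance 419.75 = 30355.53
Buyer's account: brokerage 130.21 + duty 3567.95 + delivery 1829.08 = 5527.24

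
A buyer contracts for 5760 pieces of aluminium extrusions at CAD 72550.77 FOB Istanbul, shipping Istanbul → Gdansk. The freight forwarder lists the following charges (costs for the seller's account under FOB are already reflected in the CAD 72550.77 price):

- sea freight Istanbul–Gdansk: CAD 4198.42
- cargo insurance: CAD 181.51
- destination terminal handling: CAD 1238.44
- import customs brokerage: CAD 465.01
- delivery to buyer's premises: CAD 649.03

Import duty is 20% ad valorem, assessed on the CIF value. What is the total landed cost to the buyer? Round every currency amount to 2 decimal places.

FOB: the seller bears costs until goods are on board at the origin port; the buyer bears freight, insurance and all costs thereafter.
CIF value = FOB price + freight + insurance = 72550.77 + 4198.42 + 181.51 = 76930.70
Import duty = 76930.70 × 20% = 15386.14
Buyer bears: freight 4198.42 + insurance 181.51 + destination terminal 1238.44 + brokerage 465.01 + delivery 649.03 + duty 15386.14 = 22118.55
Landed cost = invoice 72550.77 + 22118.55 = 94669.32

Total landed cost: CAD 94669.32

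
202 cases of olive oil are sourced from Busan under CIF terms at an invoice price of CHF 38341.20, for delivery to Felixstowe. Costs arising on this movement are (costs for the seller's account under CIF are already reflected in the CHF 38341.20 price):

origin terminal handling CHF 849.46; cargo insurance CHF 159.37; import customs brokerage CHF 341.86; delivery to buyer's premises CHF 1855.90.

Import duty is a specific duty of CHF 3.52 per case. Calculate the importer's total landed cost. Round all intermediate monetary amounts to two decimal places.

CIF: the seller pays costs through ocean freight and marine insurance to the destination port.
Already in the invoice (seller's account under CIF): origin terminal, insurance — exclude.
The CIF price already equals the CIF value: 38341.20
Import duty = 202 × 3.52 = 711.04
Buyer bears: brokerage 341.86 + delivery 1855.90 + duty 711.04 = 2908.80
Landed cost = invoice 38341.20 + 2908.80 = 41250.00

Total landed cost: CHF 41250.00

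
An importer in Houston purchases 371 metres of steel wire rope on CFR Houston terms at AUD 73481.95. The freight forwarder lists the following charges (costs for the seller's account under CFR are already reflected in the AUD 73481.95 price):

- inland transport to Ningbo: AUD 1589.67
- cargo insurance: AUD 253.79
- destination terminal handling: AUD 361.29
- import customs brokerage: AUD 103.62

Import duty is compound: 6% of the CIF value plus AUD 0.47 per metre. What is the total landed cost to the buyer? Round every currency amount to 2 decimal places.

Total landed cost: AUD 78799.16

CFR: the seller pays costs through ocean freight to the destination port, but not insurance.
Already in the invoice (seller's account under CFR): inland to port — exclude.
CIF value = CFR price + insurance = 73481.95 + 253.79 = 73735.74
Ad valorem component: 73735.74 × 6% = 4424.14
Specific component: 371 × 0.47 = 174.37
Import duty = 4424.14 + 174.37 = 4598.51
Buyer bears: insurance 253.79 + destination terminal 361.29 + brokerage 103.62 + duty 4598.51 = 5317.21
Landed cost = invoice 73481.95 + 5317.21 = 78799.16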